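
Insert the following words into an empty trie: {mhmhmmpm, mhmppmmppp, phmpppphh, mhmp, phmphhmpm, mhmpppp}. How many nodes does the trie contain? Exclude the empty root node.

Count nodes per top-level branch (shared prefixes stored once):
  'm'-branch (mhmhmmpm, mhmp, mhmppmmppp, mhmpppp): 17 nodes
  'p'-branch (phmphhmpm, phmpppphh): 14 nodes
Sum: 31

31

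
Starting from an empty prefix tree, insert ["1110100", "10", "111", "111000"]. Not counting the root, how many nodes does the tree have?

Trace insertions, counting only characters that open a new branch:
  "1110100" → 7 new (1, 1, 1, 0, 1, 0, 0)
  "10" → prefix "1" already present; 1 new (0)
  "111" → prefix "111" already present; 0 new (none)
  "111000" → prefix "1110" already present; 2 new (0, 0)
Total nodes = 7 + 1 + 0 + 2 = 10

10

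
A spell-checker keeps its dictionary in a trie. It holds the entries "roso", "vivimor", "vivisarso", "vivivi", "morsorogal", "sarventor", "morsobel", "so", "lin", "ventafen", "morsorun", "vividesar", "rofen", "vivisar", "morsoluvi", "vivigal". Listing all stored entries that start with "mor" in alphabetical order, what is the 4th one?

Words with prefix "mor", in lexicographic order: "morsobel", "morsoluvi", "morsorogal", "morsorun"
The 4th is morsorun.

morsorun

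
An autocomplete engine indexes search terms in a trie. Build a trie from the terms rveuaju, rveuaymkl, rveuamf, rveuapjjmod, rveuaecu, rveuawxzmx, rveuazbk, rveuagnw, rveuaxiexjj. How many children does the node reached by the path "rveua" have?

Walk "rveua" from the root, arriving at one node.
Characters that immediately follow "rveua" among the stored strings: {e, g, j, m, p, w, x, y, z}.
That node has 9 child edges.

9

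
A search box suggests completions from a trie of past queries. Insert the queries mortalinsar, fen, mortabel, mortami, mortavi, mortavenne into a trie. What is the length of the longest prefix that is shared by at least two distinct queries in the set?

Equivalently: take the maximum, over all pairs, of their longest common prefix length.
"mortavenne" and "mortavi" agree on "mortav" (6 characters) before diverging; nothing deeper is shared.
Longest shared-prefix length: 6

6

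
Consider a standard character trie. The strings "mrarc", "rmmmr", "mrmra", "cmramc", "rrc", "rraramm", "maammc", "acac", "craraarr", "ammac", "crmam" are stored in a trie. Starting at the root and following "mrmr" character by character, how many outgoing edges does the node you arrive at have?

1

Follow the path "mrmr" to its node, then look at its outgoing edges.
Characters that immediately follow "mrmr" among the stored strings: {a}.
That node has 1 child edge.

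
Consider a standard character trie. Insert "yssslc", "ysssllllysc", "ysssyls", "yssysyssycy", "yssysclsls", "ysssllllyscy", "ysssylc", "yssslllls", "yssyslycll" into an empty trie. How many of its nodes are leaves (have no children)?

8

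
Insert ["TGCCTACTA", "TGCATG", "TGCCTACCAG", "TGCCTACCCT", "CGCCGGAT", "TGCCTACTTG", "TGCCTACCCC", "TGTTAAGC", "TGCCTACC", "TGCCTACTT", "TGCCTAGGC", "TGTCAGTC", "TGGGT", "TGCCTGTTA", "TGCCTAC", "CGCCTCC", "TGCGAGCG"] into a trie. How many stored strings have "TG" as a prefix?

15

Filter for entries beginning with "TG":
Words under "TG": TGCATG, TGCCTAC, TGCCTACC, TGCCTACCAG, TGCCTACCCC, TGCCTACCCT, TGCCTACTA, TGCCTACTT, TGCCTACTTG, TGCCTAGGC, TGCCTGTTA, TGCGAGCG, TGGGT, TGTCAGTC, TGTTAAGC
Count: 15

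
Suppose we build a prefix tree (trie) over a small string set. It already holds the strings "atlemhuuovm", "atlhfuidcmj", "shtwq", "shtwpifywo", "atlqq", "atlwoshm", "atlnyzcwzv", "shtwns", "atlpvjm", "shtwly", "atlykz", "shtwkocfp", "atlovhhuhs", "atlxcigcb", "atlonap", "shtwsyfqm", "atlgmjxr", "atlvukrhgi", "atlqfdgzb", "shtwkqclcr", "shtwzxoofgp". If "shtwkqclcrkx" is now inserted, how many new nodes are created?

Walking "shtwkqclcrkx" from the root, the first 10 characters ("shtwkqclcr") follow existing edges; "k" is the first miss.
So 12 − 10 = 2 new nodes.

2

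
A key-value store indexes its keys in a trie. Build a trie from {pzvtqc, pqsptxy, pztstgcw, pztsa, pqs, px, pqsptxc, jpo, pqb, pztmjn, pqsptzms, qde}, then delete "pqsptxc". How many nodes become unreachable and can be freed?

A node on "pqsptxc"'s path can go only if nothing else ends at it or branches off below it.
The suffix "c" (1 node) is used only by "pqsptxc"; the node for "pqsptx" still has the child "y", so pruning stops there.
Nodes removed: 1

1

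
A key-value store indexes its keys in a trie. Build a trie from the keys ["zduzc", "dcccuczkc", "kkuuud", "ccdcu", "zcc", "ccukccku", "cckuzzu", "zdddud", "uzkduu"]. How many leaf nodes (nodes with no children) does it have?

A leaf is a node with no children — equivalently, the end of a word that is not a proper prefix of any other stored word.
Those words: "ccdcu", "cckuzzu", "ccukccku", "dcccuczkc", "kkuuud", "uzkduu", "zcc", "zdddud", "zduzc"
Leaf count: 9

9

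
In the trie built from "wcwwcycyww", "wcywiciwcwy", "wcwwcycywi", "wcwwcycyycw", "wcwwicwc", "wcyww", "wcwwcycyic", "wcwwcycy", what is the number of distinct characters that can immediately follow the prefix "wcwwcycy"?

Walk "wcwwcycy" from the root, arriving at one node.
Characters that immediately follow "wcwwcycy" among the stored strings: {i, w, y}.
That node has 3 child edges.

3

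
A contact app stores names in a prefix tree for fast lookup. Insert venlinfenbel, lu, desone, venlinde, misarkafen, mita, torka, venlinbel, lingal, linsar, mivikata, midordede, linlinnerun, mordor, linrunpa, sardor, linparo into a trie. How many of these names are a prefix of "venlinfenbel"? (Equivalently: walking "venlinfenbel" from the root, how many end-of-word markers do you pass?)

Traverse "venlinfenbel" character by character; count nodes along the way that are marked as word ends.
Prefixes of the query that are stored words: "venlinfenbel"
Count: 1

1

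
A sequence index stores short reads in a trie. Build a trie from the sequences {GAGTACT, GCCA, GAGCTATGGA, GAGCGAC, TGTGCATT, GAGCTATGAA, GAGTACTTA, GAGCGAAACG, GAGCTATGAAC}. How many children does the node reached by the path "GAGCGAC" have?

0

Walk "GAGCGAC" from the root, arriving at one node.
No stored string extends past "GAGCGAC".
That node has 0 child edges.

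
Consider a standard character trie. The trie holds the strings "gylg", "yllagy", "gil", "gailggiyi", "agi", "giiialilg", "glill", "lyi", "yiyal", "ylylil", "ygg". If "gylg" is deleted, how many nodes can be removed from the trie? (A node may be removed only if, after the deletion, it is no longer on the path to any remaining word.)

3

Walk "gylg" from the leaf back toward the root, removing each node that no remaining word uses.
The suffix "ylg" (3 nodes) is used only by "gylg"; the node for "g" still has the child "i", so pruning stops there.
Nodes removed: 3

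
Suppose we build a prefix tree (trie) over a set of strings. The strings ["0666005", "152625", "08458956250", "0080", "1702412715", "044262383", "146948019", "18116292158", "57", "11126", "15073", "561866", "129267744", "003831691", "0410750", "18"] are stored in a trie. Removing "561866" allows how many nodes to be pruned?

A node on "561866"'s path can go only if nothing else ends at it or branches off below it.
The suffix "61866" (5 nodes) is used only by "561866"; the node for "5" still has the child "7", so pruning stops there.
Nodes removed: 5

5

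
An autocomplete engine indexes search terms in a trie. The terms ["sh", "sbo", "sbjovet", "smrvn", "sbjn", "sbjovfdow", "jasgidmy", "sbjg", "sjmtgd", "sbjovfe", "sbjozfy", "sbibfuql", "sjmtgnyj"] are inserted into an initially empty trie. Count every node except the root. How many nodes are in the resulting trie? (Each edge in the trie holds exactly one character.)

Insert word by word; a character creates a node only if that edge doesn't already exist:
  "sh" → 2 new (s, h)
  "sbo" → prefix "s" already present; 2 new (b, o)
  "sbjovet" → prefix "sb" already present; 5 new (j, o, v, e, t)
  "smrvn" → prefix "s" already present; 4 new (m, r, v, n)
  "sbjn" → prefix "sbj" already present; 1 new (n)
  "sbjovfdow" → prefix "sbjov" already present; 4 new (f, d, o, w)
  "jasgidmy" → 8 new (j, a, s, g, i, d, m, y)
  "sbjg" → prefix "sbj" already present; 1 new (g)
  "sjmtgd" → prefix "s" already present; 5 new (j, m, t, g, d)
  "sbjovfe" → prefix "sbjovf" already present; 1 new (e)
  "sbjozfy" → prefix "sbjo" already present; 3 new (z, f, y)
  "sbibfuql" → prefix "sb" already present; 6 new (i, b, f, u, q, l)
  "sjmtgnyj" → prefix "sjmtg" already present; 3 new (n, y, j)
Total nodes = 2 + 2 + 5 + 4 + 1 + 4 + 8 + 1 + 5 + 1 + 3 + 6 + 3 = 45

45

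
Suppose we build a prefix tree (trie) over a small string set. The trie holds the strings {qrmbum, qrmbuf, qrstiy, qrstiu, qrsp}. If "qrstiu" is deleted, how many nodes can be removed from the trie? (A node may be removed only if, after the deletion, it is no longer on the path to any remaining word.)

1

Walk "qrstiu" from the leaf back toward the root, removing each node that no remaining word uses.
The suffix "u" (1 node) is used only by "qrstiu"; the node for "qrsti" still has the child "y", so pruning stops there.
Nodes removed: 1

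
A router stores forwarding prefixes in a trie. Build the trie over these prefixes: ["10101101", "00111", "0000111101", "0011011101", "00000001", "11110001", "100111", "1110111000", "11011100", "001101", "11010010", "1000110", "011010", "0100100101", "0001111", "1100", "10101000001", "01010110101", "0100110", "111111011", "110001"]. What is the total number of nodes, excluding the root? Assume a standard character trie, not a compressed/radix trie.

104

Insert word by word; a character creates a node only if that edge doesn't already exist:
  "10101101" → 8 new (1, 0, 1, 0, 1, 1, 0, 1)
  "00111" → 5 new (0, 0, 1, 1, 1)
  "0000111101" → prefix "00" already present; 8 new (0, 0, 1, 1, 1, 1, 0, 1)
  "0011011101" → prefix "0011" already present; 6 new (0, 1, 1, 1, 0, 1)
  "00000001" → prefix "0000" already present; 4 new (0, 0, 0, 1)
  "11110001" → prefix "1" already present; 7 new (1, 1, 1, 0, 0, 0, 1)
  "100111" → prefix "10" already present; 4 new (0, 1, 1, 1)
  "1110111000" → prefix "111" already present; 7 new (0, 1, 1, 1, 0, 0, 0)
  "11011100" → prefix "11" already present; 6 new (0, 1, 1, 1, 0, 0)
  "001101" → prefix "001101" already present; 0 new (none)
  "11010010" → prefix "1101" already present; 4 new (0, 0, 1, 0)
  "1000110" → prefix "100" already present; 4 new (0, 1, 1, 0)
  "011010" → prefix "0" already present; 5 new (1, 1, 0, 1, 0)
  "0100100101" → prefix "01" already present; 8 new (0, 0, 1, 0, 0, 1, 0, 1)
  "0001111" → prefix "000" already present; 4 new (1, 1, 1, 1)
  "1100" → prefix "110" already present; 1 new (0)
  "10101000001" → prefix "10101" already present; 6 new (0, 0, 0, 0, 0, 1)
  "01010110101" → prefix "010" already present; 8 new (1, 0, 1, 1, 0, 1, 0, 1)
  "0100110" → prefix "01001" already present; 2 new (1, 0)
  "111111011" → prefix "1111" already present; 5 new (1, 1, 0, 1, 1)
  "110001" → prefix "1100" already present; 2 new (0, 1)
Total nodes = 8 + 5 + 8 + 6 + 4 + 7 + 4 + 7 + 6 + 0 + 4 + 4 + 5 + 8 + 4 + 1 + 6 + 8 + 2 + 5 + 2 = 104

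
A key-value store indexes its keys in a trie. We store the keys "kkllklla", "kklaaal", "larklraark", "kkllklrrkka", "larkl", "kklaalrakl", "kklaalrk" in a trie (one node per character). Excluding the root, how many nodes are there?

For each word, the new-node count is its length minus the longest prefix already in the trie:
  "kkllklla" → 8 new (k, k, l, l, k, l, l, a)
  "kklaaal" → prefix "kkl" already present; 4 new (a, a, a, l)
  "larklraark" → 10 new (l, a, r, k, l, r, a, a, r, k)
  "kkllklrrkka" → prefix "kkllkl" already present; 5 new (r, r, k, k, a)
  "larkl" → prefix "larkl" already present; 0 new (none)
  "kklaalrakl" → prefix "kklaa" already present; 5 new (l, r, a, k, l)
  "kklaalrk" → prefix "kklaalr" already present; 1 new (k)
Total nodes = 8 + 4 + 10 + 5 + 0 + 5 + 1 = 33

33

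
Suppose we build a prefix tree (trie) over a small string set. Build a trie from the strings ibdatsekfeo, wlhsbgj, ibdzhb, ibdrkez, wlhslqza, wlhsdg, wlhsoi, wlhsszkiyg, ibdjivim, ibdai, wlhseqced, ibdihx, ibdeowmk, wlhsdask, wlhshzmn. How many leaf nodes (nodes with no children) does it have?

15

A leaf is a node with no children — equivalently, the end of a word that is not a proper prefix of any other stored word.
Those words: "ibdai", "ibdatsekfeo", "ibdeowmk", "ibdihx", "ibdjivim", "ibdrkez", "ibdzhb", "wlhsbgj", "wlhsdask", "wlhsdg", "wlhseqced", "wlhshzmn", "wlhslqza", "wlhsoi", "wlhsszkiyg"
Leaf count: 15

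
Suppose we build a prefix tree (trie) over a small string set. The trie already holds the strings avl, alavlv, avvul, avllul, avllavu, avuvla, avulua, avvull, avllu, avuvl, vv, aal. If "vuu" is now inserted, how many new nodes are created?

2

The longest prefix of "vuu" already in the trie is "v" (length 1).
So 3 − 1 = 2 new nodes.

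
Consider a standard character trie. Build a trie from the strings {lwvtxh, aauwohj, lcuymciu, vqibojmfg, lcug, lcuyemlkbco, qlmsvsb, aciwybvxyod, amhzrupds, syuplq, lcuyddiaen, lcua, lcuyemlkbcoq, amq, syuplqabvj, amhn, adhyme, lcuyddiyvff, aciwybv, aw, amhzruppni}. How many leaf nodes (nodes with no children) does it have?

A leaf is a node with no children — equivalently, the end of a word that is not a proper prefix of any other stored word.
Those words: "aauwohj", "aciwybvxyod", "adhyme", "amhn", "amhzrupds", "amhzruppni", "amq", "aw", "lcua", "lcug", "lcuyddiaen", "lcuyddiyvff", "lcuyemlkbcoq", "lcuymciu", "lwvtxh", "qlmsvsb", "syuplqabvj", "vqibojmfg"
Leaf count: 18

18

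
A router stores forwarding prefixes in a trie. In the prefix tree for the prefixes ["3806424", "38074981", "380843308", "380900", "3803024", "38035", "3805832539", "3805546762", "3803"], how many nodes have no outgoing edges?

Leaves are exactly the stored words that no other stored word extends.
Those words: "3803024", "38035", "3805546762", "3805832539", "3806424", "38074981", "380843308", "380900"
Leaf count: 8

8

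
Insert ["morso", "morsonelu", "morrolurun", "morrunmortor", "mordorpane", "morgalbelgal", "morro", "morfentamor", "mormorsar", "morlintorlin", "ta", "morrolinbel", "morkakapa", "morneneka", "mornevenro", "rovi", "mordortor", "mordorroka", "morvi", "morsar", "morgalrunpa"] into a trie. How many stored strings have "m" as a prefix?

19

Traverse to the node for "m", then collect every word in that subtree.
Words under "m": mordorpane, mordorroka, mordortor, morfentamor, morgalbelgal, morgalrunpa, morkakapa, morlintorlin, mormorsar, morneneka, mornevenro, morro, morrolinbel, morrolurun, morrunmortor, morsar, morso, morsonelu, morvi
Count: 19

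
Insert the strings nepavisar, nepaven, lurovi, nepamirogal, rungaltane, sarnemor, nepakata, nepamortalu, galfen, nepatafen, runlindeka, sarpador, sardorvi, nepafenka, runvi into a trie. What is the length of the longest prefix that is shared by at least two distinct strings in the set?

Look for the deepest trie node that still has at least two words in its subtree.
"nepamirogal" and "nepamortalu" agree on "nepam" (5 characters) before diverging; nothing deeper is shared.
Longest shared-prefix length: 5

5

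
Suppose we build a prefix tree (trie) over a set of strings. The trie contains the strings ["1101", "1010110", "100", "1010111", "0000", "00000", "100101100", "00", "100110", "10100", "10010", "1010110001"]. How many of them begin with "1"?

Filter for entries beginning with "1":
Words under "1": 100, 10010, 100101100, 100110, 10100, 1010110, 1010110001, 1010111, 1101
Count: 9

9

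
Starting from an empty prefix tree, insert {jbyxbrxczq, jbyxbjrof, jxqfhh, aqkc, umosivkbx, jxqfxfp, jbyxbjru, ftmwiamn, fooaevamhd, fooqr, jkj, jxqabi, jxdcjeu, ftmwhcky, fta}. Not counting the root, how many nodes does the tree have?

70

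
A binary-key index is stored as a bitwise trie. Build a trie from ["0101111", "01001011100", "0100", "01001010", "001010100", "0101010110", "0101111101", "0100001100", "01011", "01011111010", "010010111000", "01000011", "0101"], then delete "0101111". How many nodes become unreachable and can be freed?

After clearing the end-marker at "0101111", prune upward until reaching a node still needed by another word.
Every node on "0101111" is still needed (e.g. by "0101111101"), so nothing is freed.
Nodes removed: 0

0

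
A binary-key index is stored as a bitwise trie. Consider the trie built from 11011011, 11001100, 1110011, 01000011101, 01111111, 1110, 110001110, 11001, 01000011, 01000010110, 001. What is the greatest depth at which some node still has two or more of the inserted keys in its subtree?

Look for the deepest trie node that still has at least two words in its subtree.
e.g. "01000011" and "01000011101" share the prefix "01000011" of length 8; no pair shares a longer one.
Longest shared-prefix length: 8

8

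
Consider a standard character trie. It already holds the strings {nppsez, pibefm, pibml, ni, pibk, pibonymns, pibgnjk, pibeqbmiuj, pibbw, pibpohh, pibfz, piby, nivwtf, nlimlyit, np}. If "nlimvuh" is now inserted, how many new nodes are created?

Walking "nlimvuh" from the root, the first 4 characters ("nlim") follow existing edges; "v" is the first miss.
New nodes needed: |"nlimvuh"| − 4 = 7 − 4 = 3.

3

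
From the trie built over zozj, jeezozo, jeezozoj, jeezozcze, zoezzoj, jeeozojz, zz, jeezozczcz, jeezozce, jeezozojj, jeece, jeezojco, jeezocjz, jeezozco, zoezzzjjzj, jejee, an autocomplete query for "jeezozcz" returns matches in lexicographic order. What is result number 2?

DFS of the "jeezozcz" subtree visits, in order: "jeezozczcz", "jeezozcze"
The 2nd is jeezozcze.

jeezozcze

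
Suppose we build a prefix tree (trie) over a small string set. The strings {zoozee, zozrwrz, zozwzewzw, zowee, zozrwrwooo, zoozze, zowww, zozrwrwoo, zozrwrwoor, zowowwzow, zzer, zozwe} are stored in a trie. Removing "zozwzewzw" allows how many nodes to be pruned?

After clearing the end-marker at "zozwzewzw", prune upward until reaching a node still needed by another word.
The suffix "zewzw" (5 nodes) is used only by "zozwzewzw"; the node for "zozw" still has the child "e", so pruning stops there.
Nodes removed: 5

5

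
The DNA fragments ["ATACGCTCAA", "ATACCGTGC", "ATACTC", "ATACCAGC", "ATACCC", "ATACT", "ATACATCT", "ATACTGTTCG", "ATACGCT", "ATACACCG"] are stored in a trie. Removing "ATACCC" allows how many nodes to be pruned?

Walk "ATACCC" from the leaf back toward the root, removing each node that no remaining word uses.
The suffix "C" (1 node) is used only by "ATACCC"; the node for "ATACC" still has the child "G", so pruning stops there.
Nodes removed: 1

1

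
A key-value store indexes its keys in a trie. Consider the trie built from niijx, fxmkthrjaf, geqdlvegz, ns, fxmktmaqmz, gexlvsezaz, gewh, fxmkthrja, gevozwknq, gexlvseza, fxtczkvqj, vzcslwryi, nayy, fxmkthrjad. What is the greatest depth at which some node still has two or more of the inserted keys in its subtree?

Look for the deepest trie node that still has at least two words in its subtree.
"fxmkthrja" and "fxmkthrjad" agree on "fxmkthrja" (9 characters) before diverging; nothing deeper is shared.
Longest shared-prefix length: 9

9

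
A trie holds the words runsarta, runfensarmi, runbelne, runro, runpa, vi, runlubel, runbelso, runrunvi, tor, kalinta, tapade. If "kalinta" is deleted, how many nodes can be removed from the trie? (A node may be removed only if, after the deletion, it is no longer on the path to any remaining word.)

7

After clearing the end-marker at "kalinta", prune upward until reaching a node still needed by another word.
No other word shares any prefix with "kalinta", so all 7 of its nodes go.
Nodes removed: 7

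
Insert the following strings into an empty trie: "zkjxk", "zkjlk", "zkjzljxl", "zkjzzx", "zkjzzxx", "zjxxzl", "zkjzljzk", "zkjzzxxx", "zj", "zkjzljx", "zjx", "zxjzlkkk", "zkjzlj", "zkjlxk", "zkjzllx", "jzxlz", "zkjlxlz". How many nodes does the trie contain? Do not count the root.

41

Insert word by word; a character creates a node only if that edge doesn't already exist:
  "zkjxk" → 5 new (z, k, j, x, k)
  "zkjlk" → prefix "zkj" already present; 2 new (l, k)
  "zkjzljxl" → prefix "zkj" already present; 5 new (z, l, j, x, l)
  "zkjzzx" → prefix "zkjz" already present; 2 new (z, x)
  "zkjzzxx" → prefix "zkjzzx" already present; 1 new (x)
  "zjxxzl" → prefix "z" already present; 5 new (j, x, x, z, l)
  "zkjzljzk" → prefix "zkjzlj" already present; 2 new (z, k)
  "zkjzzxxx" → prefix "zkjzzxx" already present; 1 new (x)
  "zj" → prefix "zj" already present; 0 new (none)
  "zkjzljx" → prefix "zkjzljx" already present; 0 new (none)
  "zjx" → prefix "zjx" already present; 0 new (none)
  "zxjzlkkk" → prefix "z" already present; 7 new (x, j, z, l, k, k, k)
  "zkjzlj" → prefix "zkjzlj" already present; 0 new (none)
  "zkjlxk" → prefix "zkjl" already present; 2 new (x, k)
  "zkjzllx" → prefix "zkjzl" already present; 2 new (l, x)
  "jzxlz" → 5 new (j, z, x, l, z)
  "zkjlxlz" → prefix "zkjlx" already present; 2 new (l, z)
Total nodes = 5 + 2 + 5 + 2 + 1 + 5 + 2 + 1 + 0 + 0 + 0 + 7 + 0 + 2 + 2 + 5 + 2 = 41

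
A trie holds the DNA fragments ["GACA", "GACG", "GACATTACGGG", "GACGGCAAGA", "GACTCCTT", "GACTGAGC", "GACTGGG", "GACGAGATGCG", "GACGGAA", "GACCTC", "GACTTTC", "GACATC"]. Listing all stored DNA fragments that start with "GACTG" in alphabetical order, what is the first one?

Words with prefix "GACTG", in lexicographic order: "GACTGAGC", "GACTGGG"
The 1st is GACTGAGC.

GACTGAGC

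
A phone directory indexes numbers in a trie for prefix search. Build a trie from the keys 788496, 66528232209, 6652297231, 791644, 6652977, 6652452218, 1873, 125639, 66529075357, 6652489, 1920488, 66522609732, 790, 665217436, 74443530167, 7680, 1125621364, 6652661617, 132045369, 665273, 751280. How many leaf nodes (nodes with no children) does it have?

21

A leaf is a node with no children — equivalently, the end of a word that is not a proper prefix of any other stored word.
Those words: "1125621364", "125639", "132045369", "1873", "1920488", "665217436", "66522609732", "6652297231", "6652452218", "6652489", "6652661617", "665273", "66528232209", "66529075357", "6652977", "74443530167", "751280", "7680", "788496", "790", "791644"
Leaf count: 21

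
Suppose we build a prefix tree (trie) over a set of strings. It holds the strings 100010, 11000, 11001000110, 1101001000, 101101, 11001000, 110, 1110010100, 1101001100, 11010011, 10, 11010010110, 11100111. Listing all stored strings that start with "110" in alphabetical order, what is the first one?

110

Words with prefix "110", in lexicographic order: "110", "11000", "11001000", "11001000110", "1101001000", "11010010110", "11010011", "1101001100"
Position 1: 110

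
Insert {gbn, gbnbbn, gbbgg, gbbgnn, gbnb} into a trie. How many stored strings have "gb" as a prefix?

Walk to "gb"; the words in its subtree are exactly those with that prefix.
Words under "gb": gbbgg, gbbgnn, gbn, gbnb, gbnbbn
Count: 5

5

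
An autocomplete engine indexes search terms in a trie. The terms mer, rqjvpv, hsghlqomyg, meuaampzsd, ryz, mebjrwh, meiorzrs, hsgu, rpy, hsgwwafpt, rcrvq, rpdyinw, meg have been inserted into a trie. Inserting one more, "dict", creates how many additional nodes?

4

Nothing in the trie begins with "d"; the whole of "dict" is new.
4 − 0 = 4 new nodes.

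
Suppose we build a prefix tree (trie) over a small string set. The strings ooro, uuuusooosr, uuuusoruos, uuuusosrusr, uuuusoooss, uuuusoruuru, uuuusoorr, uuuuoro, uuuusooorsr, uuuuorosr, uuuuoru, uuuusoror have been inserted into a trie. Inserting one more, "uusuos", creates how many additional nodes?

4

"uu" is already a path in the trie; the remaining "suos" must be added.
New nodes needed: |"uusuos"| − 2 = 6 − 2 = 4.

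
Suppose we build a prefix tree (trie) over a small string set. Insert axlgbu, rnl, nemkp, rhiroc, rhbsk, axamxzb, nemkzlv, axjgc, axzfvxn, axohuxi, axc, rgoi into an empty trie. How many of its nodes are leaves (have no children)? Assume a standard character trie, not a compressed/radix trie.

Leaves are exactly the stored words that no other stored word extends.
Those words: "axamxzb", "axc", "axjgc", "axlgbu", "axohuxi", "axzfvxn", "nemkp", "nemkzlv", "rgoi", "rhbsk", "rhiroc", "rnl"
Leaf count: 12

12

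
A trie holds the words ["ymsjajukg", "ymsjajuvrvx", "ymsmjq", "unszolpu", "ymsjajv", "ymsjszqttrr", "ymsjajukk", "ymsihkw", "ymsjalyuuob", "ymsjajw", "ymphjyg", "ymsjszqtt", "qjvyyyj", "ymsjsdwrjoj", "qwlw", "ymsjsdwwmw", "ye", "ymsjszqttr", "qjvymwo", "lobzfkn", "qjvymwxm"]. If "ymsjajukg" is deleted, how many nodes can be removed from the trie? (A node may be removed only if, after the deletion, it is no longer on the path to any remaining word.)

1

Walk "ymsjajukg" from the leaf back toward the root, removing each node that no remaining word uses.
The suffix "g" (1 node) is used only by "ymsjajukg"; the node for "ymsjajuk" still has the child "k", so pruning stops there.
Nodes removed: 1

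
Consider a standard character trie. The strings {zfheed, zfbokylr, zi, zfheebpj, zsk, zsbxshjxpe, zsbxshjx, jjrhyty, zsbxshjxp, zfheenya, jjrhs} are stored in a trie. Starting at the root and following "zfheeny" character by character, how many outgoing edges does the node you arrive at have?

1

Walk "zfheeny" from the root, arriving at one node.
Characters that immediately follow "zfheeny" among the stored strings: {a}.
That node has 1 child edge.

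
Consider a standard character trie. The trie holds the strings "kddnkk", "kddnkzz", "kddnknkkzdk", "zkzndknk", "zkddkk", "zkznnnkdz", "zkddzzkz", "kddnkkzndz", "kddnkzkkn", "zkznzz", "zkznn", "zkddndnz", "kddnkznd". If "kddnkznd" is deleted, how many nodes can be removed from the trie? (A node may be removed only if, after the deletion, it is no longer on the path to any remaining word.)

2

A node on "kddnkznd"'s path can go only if nothing else ends at it or branches off below it.
The suffix "nd" (2 nodes) is used only by "kddnkznd"; the node for "kddnkz" still has the child "z", so pruning stops there.
Nodes removed: 2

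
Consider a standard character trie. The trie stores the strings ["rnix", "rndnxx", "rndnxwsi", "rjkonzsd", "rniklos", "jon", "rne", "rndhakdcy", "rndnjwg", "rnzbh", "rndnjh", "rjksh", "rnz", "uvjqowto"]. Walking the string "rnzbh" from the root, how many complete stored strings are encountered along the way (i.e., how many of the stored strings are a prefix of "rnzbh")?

Walk "rnzbh" from the root; an end-of-word marker is hit whenever a stored word is a prefix of "rnzbh".
Prefixes of the query that are stored words: "rnz", "rnzbh"
Count: 2

2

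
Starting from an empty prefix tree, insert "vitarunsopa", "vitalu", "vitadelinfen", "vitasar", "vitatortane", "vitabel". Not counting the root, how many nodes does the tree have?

34

Trie structure (* marks end of a word):
(root)
└─ v
   └─ i
      └─ t
         └─ a
            ├─ b
            │  └─ e
            │     └─ l *
            ├─ d
            │  └─ e
            │     └─ l
            │        └─ i
            │           └─ n
            │              └─ f
            │                 └─ e
            │                    └─ n *
            ├─ l
            │  └─ u *
            ├─ r
            │  └─ u
            │     └─ n
            │        └─ s
            │           └─ o
            │              └─ p
            │                 └─ a *
            ├─ s
            │  └─ a
            │     └─ r *
            └─ t
               └─ o
                  └─ r
                     └─ t
                        └─ a
                           └─ n
                              └─ e *
Counting every labelled node above: 34.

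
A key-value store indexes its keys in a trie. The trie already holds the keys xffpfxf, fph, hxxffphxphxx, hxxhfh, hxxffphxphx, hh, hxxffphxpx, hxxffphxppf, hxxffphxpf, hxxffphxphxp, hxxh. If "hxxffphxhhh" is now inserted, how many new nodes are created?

3

Walking "hxxffphxhhh" from the root, the first 8 characters ("hxxffphx") follow existing edges; "h" is the first miss.
New nodes needed: |"hxxffphxhhh"| − 8 = 11 − 8 = 3.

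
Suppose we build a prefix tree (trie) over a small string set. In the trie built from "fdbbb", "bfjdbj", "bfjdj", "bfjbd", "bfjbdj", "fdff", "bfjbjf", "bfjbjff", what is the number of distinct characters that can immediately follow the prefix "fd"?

2

Follow the path "fd" to its node, then look at its outgoing edges.
Characters that immediately follow "fd" among the stored strings: {b, f}.
That node has 2 child edges.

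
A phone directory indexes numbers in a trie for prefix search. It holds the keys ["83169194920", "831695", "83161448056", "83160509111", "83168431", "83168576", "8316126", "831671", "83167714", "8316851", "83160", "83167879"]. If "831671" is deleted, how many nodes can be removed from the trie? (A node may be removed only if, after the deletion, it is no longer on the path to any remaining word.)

1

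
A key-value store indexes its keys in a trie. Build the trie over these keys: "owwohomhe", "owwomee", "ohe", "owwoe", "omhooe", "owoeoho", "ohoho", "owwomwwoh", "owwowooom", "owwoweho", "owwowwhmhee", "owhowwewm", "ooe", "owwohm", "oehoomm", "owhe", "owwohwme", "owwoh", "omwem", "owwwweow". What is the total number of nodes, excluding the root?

74

Count nodes per top-level branch (shared prefixes stored once):
  'o'-branch (oehoomm, ohe, ohoho, omhooe, omwem, ooe, owhe, owhowwewm, owoeoho, owwoe, owwoh, owwohm, owwohomhe, owwohwme, owwomee, owwomwwoh, owwoweho, owwowooom, owwowwhmhee, owwwweow): 74 nodes
Sum: 74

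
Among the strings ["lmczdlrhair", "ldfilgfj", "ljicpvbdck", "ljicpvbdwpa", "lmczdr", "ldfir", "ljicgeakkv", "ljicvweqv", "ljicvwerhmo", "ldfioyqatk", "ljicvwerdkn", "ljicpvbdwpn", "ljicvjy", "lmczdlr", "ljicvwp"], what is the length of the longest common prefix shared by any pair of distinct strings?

10

The deepest shared node is where two words last agree before diverging.
e.g. "ljicpvbdwpa" and "ljicpvbdwpn" share the prefix "ljicpvbdwp" of length 10; no pair shares a longer one.
Longest shared-prefix length: 10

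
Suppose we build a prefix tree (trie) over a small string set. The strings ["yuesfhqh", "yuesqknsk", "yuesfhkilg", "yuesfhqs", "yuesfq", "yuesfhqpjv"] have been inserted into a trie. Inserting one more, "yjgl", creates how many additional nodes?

Walking "yjgl" from the root, the first 1 characters ("y") follow existing edges; "j" is the first miss.
So 4 − 1 = 3 new nodes.

3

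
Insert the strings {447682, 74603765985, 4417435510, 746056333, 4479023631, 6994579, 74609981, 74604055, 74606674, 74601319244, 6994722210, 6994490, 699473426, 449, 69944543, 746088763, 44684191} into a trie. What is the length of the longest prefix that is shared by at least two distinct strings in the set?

5

Look for the deepest trie node that still has at least two words in its subtree.
e.g. "69944543" and "6994490" share the prefix "69944" of length 5; no pair shares a longer one.
Longest shared-prefix length: 5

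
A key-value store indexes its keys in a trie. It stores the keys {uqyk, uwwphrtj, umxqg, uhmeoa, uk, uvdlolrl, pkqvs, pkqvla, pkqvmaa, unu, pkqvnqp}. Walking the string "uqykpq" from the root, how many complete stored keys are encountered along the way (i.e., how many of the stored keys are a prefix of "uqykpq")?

Traverse "uqykpq" character by character; count nodes along the way that are marked as word ends.
Prefixes of the query that are stored words: "uqyk"
Count: 1

1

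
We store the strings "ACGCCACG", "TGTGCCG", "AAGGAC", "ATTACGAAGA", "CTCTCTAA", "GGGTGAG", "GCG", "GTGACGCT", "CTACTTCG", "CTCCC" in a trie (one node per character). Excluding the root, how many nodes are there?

For each word, the new-node count is its length minus the longest prefix already in the trie:
  "ACGCCACG" → 8 new (A, C, G, C, C, A, C, G)
  "TGTGCCG" → 7 new (T, G, T, G, C, C, G)
  "AAGGAC" → prefix "A" already present; 5 new (A, G, G, A, C)
  "ATTACGAAGA" → prefix "A" already present; 9 new (T, T, A, C, G, A, A, G, A)
  "CTCTCTAA" → 8 new (C, T, C, T, C, T, A, A)
  "GGGTGAG" → 7 new (G, G, G, T, G, A, G)
  "GCG" → prefix "G" already present; 2 new (C, G)
  "GTGACGCT" → prefix "G" already present; 7 new (T, G, A, C, G, C, T)
  "CTACTTCG" → prefix "CT" already present; 6 new (A, C, T, T, C, G)
  "CTCCC" → prefix "CTC" already present; 2 new (C, C)
Total nodes = 8 + 7 + 5 + 9 + 8 + 7 + 2 + 7 + 6 + 2 = 61

61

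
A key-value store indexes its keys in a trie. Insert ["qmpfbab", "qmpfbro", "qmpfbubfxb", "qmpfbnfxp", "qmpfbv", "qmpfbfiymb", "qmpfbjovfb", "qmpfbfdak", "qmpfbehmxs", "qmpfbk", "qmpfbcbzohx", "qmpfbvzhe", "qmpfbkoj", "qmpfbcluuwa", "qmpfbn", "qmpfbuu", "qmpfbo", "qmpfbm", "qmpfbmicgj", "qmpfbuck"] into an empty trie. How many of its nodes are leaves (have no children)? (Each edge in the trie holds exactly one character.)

16

Leaves are exactly the stored words that no other stored word extends.
Those words: "qmpfbab", "qmpfbcbzohx", "qmpfbcluuwa", "qmpfbehmxs", "qmpfbfdak", "qmpfbfiymb", "qmpfbjovfb", "qmpfbkoj", "qmpfbmicgj", "qmpfbnfxp", "qmpfbo", "qmpfbro", "qmpfbubfxb", "qmpfbuck", "qmpfbuu", "qmpfbvzhe"
Leaf count: 16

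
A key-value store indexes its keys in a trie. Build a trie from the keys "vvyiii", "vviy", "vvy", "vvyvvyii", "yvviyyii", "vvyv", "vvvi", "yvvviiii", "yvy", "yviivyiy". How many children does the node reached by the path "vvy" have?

The children of the "vvy" node are the distinct next characters among strings starting with "vvy".
Distinct next characters after "vvy": i, v.
That node has 2 child edges.

2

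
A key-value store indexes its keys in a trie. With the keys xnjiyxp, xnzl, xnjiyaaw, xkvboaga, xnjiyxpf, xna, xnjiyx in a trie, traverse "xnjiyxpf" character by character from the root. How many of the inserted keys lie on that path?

3

Walk "xnjiyxpf" from the root; an end-of-word marker is hit whenever a stored word is a prefix of "xnjiyxpf".
Prefixes of the query that are stored words: "xnjiyx", "xnjiyxp", "xnjiyxpf"
Count: 3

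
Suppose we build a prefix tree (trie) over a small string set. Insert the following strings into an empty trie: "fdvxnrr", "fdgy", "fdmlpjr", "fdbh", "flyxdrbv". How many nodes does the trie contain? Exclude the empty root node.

23

For each word, the new-node count is its length minus the longest prefix already in the trie:
  "fdvxnrr" → 7 new (f, d, v, x, n, r, r)
  "fdgy" → prefix "fd" already present; 2 new (g, y)
  "fdmlpjr" → prefix "fd" already present; 5 new (m, l, p, j, r)
  "fdbh" → prefix "fd" already present; 2 new (b, h)
  "flyxdrbv" → prefix "f" already present; 7 new (l, y, x, d, r, b, v)
Total nodes = 7 + 2 + 5 + 2 + 7 = 23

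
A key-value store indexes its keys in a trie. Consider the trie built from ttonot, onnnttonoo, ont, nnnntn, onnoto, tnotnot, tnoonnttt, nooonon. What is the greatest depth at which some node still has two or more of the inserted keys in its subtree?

Equivalently: take the maximum, over all pairs, of their longest common prefix length.
"onnnttonoo" and "onnoto" agree on "onn" (3 characters) before diverging; nothing deeper is shared.
Longest shared-prefix length: 3

3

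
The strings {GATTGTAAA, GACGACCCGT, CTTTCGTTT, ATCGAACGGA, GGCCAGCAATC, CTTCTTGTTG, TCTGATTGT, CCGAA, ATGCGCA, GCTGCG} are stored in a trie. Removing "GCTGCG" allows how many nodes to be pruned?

Walk "GCTGCG" from the leaf back toward the root, removing each node that no remaining word uses.
The suffix "CTGCG" (5 nodes) is used only by "GCTGCG"; the node for "G" still has the child "A", so pruning stops there.
Nodes removed: 5

5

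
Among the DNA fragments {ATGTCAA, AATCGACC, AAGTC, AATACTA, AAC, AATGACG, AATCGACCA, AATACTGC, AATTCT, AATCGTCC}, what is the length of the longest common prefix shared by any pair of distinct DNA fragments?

8

Equivalently: take the maximum, over all pairs, of their longest common prefix length.
e.g. "AATCGACC" and "AATCGACCA" share the prefix "AATCGACC" of length 8; no pair shares a longer one.
Longest shared-prefix length: 8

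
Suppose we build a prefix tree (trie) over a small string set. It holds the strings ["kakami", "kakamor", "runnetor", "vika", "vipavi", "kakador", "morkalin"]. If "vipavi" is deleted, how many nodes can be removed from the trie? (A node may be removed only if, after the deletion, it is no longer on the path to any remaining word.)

4

A node on "vipavi"'s path can go only if nothing else ends at it or branches off below it.
The suffix "pavi" (4 nodes) is used only by "vipavi"; the node for "vi" still has the child "k", so pruning stops there.
Nodes removed: 4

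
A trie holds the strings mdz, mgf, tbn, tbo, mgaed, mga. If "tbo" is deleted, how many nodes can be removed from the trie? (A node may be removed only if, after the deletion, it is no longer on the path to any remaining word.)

Walk "tbo" from the leaf back toward the root, removing each node that no remaining word uses.
The suffix "o" (1 node) is used only by "tbo"; the node for "tb" still has the child "n", so pruning stops there.
Nodes removed: 1

1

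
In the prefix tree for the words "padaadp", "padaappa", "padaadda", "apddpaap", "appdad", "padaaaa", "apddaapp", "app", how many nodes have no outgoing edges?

7

A leaf is a node with no children — equivalently, the end of a word that is not a proper prefix of any other stored word.
Those words: "apddaapp", "apddpaap", "appdad", "padaaaa", "padaadda", "padaadp", "padaappa"
Leaf count: 7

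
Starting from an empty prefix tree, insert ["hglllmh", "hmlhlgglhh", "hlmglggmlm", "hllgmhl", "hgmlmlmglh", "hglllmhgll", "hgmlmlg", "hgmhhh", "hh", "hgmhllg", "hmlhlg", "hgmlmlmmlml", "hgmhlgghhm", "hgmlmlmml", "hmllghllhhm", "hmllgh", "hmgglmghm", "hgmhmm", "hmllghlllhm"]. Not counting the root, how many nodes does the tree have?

78

For each word, the new-node count is its length minus the longest prefix already in the trie:
  "hglllmh" → 7 new (h, g, l, l, l, m, h)
  "hmlhlgglhh" → prefix "h" already present; 9 new (m, l, h, l, g, g, l, h, h)
  "hlmglggmlm" → prefix "h" already present; 9 new (l, m, g, l, g, g, m, l, m)
  "hllgmhl" → prefix "hl" already present; 5 new (l, g, m, h, l)
  "hgmlmlmglh" → prefix "hg" already present; 8 new (m, l, m, l, m, g, l, h)
  "hglllmhgll" → prefix "hglllmh" already present; 3 new (g, l, l)
  "hgmlmlg" → prefix "hgmlml" already present; 1 new (g)
  "hgmhhh" → prefix "hgm" already present; 3 new (h, h, h)
  "hh" → prefix "h" already present; 1 new (h)
  "hgmhllg" → prefix "hgmh" already present; 3 new (l, l, g)
  "hmlhlg" → prefix "hmlhlg" already present; 0 new (none)
  "hgmlmlmmlml" → prefix "hgmlmlm" already present; 4 new (m, l, m, l)
  "hgmhlgghhm" → prefix "hgmhl" already present; 5 new (g, g, h, h, m)
  "hgmlmlmml" → prefix "hgmlmlmml" already present; 0 new (none)
  "hmllghllhhm" → prefix "hml" already present; 8 new (l, g, h, l, l, h, h, m)
  "hmllgh" → prefix "hmllgh" already present; 0 new (none)
  "hmgglmghm" → prefix "hm" already present; 7 new (g, g, l, m, g, h, m)
  "hgmhmm" → prefix "hgmh" already present; 2 new (m, m)
  "hmllghlllhm" → prefix "hmllghll" already present; 3 new (l, h, m)
Total nodes = 7 + 9 + 9 + 5 + 8 + 3 + 1 + 3 + 1 + 3 + 0 + 4 + 5 + 0 + 8 + 0 + 7 + 2 + 3 = 78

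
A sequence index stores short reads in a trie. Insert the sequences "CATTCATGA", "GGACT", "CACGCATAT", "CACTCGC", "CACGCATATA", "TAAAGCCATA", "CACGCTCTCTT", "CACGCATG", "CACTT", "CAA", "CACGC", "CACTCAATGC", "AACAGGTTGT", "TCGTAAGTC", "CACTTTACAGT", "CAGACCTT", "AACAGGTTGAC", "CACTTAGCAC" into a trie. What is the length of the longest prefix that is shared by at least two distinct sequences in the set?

9

The deepest shared node is where two words last agree before diverging.
"AACAGGTTGAC" and "AACAGGTTGT" agree on "AACAGGTTG" (9 characters) before diverging; nothing deeper is shared.
Longest shared-prefix length: 9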